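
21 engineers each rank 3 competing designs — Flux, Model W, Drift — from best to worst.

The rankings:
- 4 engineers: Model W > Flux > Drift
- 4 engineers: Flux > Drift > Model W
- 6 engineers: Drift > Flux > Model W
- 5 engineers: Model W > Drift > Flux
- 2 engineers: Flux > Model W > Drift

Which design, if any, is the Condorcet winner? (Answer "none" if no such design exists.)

Check each pair by majority over 21 ballots:
Flux vs Model W: Flux is ranked higher on 4+6+2 = 12 ballots, Model W on 9. Flux wins 12–9.
Flux vs Drift: Drift, 11–10.
Model W vs Drift: 11 to 10, Model W.
No design is unbeaten: Flux loses to Drift; Model W loses to Flux; Drift loses to Model W. In particular Flux → Model W → Drift → Flux is a majority cycle — no Condorcet winner exists.

none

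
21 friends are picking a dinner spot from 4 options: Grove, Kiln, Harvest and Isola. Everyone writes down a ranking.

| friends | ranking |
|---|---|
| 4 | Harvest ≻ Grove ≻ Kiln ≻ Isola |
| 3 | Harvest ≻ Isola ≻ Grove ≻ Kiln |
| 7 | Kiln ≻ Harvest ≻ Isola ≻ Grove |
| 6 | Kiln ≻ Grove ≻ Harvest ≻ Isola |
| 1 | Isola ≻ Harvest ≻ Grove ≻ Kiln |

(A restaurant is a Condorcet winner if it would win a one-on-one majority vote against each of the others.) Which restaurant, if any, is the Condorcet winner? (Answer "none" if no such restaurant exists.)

Kiln

Head-to-head results (21 friends):
Grove–Kiln: Kiln 13–8.
Grove vs Harvest: Harvest, 15–6.
Grove vs Isola: Isola, 11–10.
Kiln–Harvest: Kiln 13–8.
Kiln vs Isola: Kiln wins 17–4.
Harvest vs Isola: Harvest wins 20–1.
Kiln wins every pairwise contest, so Kiln is the Condorcet winner.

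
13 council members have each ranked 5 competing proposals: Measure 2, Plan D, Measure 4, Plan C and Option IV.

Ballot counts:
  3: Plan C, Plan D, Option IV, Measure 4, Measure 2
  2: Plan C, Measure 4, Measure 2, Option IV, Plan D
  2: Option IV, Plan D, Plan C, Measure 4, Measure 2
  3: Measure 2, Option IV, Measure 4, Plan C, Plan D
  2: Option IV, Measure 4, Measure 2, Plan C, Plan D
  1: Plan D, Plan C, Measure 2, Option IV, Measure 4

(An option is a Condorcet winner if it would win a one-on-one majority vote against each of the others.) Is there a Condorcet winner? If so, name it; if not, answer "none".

Head-to-head results (13 council members):
Measure 2–Plan D: Measure 2 7–6.
Measure 2 vs Measure 4: Measure 4, 9–4.
Measure 2 vs Plan C: Plan C, 8–5.
Measure 2 vs Option IV: Option IV wins 7–6.
Plan D vs Measure 4: Measure 4, 7–6.
Plan D–Plan C: Plan C 10–3.
Plan D vs Option IV: Option IV, 9–4.
Measure 4–Plan C: Plan C 8–5.
Measure 4–Option IV: Option IV 11–2.
Plan C vs Option IV: Option IV wins 7–6.
Option IV defeats every rival head-to-head and is the Condorcet winner.

Option IV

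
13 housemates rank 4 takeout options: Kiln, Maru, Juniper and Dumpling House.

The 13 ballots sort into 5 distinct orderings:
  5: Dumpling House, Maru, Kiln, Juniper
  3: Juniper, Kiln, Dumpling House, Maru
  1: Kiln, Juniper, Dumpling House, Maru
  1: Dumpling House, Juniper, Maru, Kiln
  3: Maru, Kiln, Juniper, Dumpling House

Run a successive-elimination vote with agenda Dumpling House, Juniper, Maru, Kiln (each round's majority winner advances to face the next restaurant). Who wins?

Maru

Round 1: Dumpling House vs Juniper — 6–7, Juniper advances.
Round 2: Juniper vs Maru — 5–8, Maru advances.
Round 3: Maru vs Kiln — 9–4, Maru advances.
The agenda winner is Maru.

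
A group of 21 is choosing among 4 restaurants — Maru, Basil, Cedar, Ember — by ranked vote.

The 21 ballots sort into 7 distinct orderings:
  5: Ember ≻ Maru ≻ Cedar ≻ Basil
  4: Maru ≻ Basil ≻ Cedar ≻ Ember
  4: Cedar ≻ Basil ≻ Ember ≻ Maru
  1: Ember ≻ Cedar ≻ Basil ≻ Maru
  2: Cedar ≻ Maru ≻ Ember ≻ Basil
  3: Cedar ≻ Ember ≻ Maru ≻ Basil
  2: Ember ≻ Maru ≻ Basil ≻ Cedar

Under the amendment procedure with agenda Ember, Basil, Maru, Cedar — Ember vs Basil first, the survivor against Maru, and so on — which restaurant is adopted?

Round 1: Ember vs Basil — 13–8, Ember advances.
Round 2: Ember vs Maru — 15–6, Ember advances.
Round 3: Ember vs Cedar — 8–13, Cedar advances.
Cedar survives the agenda.

Cedar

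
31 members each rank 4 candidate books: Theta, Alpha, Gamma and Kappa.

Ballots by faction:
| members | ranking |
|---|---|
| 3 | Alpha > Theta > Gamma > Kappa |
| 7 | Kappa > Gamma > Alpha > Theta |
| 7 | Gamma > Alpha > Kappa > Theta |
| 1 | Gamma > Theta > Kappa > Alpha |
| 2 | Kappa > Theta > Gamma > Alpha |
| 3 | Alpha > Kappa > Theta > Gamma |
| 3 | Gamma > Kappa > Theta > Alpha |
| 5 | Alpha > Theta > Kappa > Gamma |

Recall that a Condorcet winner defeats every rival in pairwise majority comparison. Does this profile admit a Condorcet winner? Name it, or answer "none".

Check each pair by majority over 31 ballots:
Theta vs Alpha: Alpha wins 25–6.
Theta vs Gamma: Gamma, 18–13.
Theta vs Kappa: Kappa wins 22–9.
Alpha vs Gamma: Gamma, 20–11.
Alpha vs Kappa: Alpha wins 18–13.
Gamma–Kappa: Kappa 17–14.
Each book drops at least one matchup (Theta loses to Alpha; Alpha loses to Gamma; Gamma loses to Kappa; Kappa loses to Alpha); the cycle Alpha > Kappa > Gamma > Alpha rules out a Condorcet winner.

none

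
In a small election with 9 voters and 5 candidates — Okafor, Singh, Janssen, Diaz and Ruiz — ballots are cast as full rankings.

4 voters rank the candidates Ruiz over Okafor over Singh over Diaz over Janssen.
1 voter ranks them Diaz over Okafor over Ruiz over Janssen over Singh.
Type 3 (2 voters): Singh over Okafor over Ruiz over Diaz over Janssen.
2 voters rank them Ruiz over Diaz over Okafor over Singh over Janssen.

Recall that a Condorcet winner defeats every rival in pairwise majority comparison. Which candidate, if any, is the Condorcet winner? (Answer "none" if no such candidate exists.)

Head-to-head results (9 voters):
Okafor vs Singh: Okafor wins 7–2.
Okafor vs Janssen: Okafor wins 9–0.
Okafor–Diaz: Okafor 6–3.
Okafor vs Ruiz: Ruiz, 6–3.
Singh vs Janssen: Singh wins 8–1.
Singh vs Diaz: Singh wins 6–3.
Singh–Ruiz: Ruiz 7–2.
Janssen vs Diaz: Diaz wins 9–0.
Janssen vs Ruiz: Ruiz wins 9–0.
Diaz vs Ruiz: Ruiz wins 8–1.
Ruiz wins every pairwise contest, so Ruiz is the Condorcet winner.

Ruiz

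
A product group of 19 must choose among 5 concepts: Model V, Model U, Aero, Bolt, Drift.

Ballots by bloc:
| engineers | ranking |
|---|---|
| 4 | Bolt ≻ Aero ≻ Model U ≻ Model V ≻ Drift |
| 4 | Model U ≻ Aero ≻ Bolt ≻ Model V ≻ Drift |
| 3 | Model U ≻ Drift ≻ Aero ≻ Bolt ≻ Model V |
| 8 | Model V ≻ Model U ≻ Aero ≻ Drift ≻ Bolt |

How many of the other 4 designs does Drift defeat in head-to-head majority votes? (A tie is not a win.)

Drift against each rival (19 engineers):
Drift–Model V: Model V 16–3.
Drift vs Model U: Model U, 19–0.
Drift vs Aero: 3 for Drift, 16 for Aero — Aero by 16–3.
Drift vs Bolt: Drift wins 11–8.
Drift beats Bolt; loses to Model V, Model U, Aero — 1 pairwise win.

1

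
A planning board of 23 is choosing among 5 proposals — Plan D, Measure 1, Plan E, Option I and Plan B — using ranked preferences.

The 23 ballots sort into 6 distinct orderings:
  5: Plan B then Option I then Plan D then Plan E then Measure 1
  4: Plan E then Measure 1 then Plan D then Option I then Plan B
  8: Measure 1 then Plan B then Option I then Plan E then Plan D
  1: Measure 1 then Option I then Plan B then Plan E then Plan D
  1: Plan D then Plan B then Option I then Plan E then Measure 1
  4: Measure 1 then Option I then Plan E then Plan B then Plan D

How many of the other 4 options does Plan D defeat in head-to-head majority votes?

0

Plan D against each rival (23 council members):
Plan D vs Measure 1: Plan D is ranked higher on 5+1 = 6 ballots, Measure 1 on 17. Measure 1 wins 17–6.
Plan D vs Plan E: 5+1 = 6 for Plan D, 17 for Plan E — Plan E by 17–6.
Plan D vs Option I: 4+1 = 5 for Plan D, 18 for Option I — Option I by 18–5.
Plan D–Plan B: Plan B 18–5.
Plan D beats no one; loses to Measure 1, Plan E, Option I, Plan B — 0 pairwise wins.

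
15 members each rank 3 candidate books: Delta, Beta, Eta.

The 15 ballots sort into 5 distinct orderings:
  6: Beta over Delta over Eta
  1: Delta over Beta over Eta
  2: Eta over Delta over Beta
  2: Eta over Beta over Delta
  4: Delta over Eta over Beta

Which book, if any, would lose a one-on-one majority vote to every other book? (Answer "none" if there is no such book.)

none

Pairwise majorities:
Delta vs Beta: 1+2+4 = 7 for Delta, 8 for Beta — Beta by 8–7.
Delta vs Eta: 6+1+4 = 11 for Delta, 4 for Eta — Delta by 11–4.
Beta vs Eta: Eta, 8–7.
Each book has at least one pairwise win (Delta beats Eta; Beta beats Delta; Eta beats Beta) — no Condorcet loser.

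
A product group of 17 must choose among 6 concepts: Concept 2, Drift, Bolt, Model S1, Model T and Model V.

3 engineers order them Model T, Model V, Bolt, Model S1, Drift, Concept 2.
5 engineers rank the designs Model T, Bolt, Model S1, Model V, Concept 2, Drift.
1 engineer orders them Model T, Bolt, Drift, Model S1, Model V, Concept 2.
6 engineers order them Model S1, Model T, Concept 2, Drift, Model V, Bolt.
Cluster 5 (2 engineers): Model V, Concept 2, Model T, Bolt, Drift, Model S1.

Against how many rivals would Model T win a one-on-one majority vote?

Model T against each rival (17 engineers):
Model T vs Concept 2: Model T wins 15–2.
Model T vs Drift: Model T wins 17–0.
Model T vs Bolt: Model T, 17–0.
Model T–Model S1: Model T 11–6.
Model T vs Model V: Model T is ranked higher on 3+5+1+6 = 15 ballots, Model V on 2. Model T wins 15–2.
Model T beats Concept 2, Drift, Bolt, Model S1, Model V — 5 pairwise wins.

5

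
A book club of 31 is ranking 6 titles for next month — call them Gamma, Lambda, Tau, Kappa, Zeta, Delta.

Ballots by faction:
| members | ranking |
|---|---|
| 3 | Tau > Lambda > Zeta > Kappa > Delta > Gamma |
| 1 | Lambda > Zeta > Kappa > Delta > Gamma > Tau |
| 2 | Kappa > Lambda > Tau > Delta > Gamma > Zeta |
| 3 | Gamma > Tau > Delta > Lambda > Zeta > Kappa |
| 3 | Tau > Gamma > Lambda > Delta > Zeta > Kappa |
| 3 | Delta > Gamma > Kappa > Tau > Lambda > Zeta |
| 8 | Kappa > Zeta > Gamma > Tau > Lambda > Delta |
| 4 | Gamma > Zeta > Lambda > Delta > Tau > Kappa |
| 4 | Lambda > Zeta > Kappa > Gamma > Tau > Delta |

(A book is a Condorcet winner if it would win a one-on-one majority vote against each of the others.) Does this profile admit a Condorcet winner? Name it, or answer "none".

Check each pair by majority over 31 ballots:
Gamma vs Lambda: Gamma is ranked higher on 3+3+3+8+4 = 21 ballots, Lambda on 10. Gamma wins 21–10.
Gamma vs Tau: Gamma preferred on 1+3+3+8+4+4 = 23 ballots; Gamma wins 23–8.
Gamma vs Kappa: 3+3+3+4 = 13 for Gamma, 18 for Kappa — Kappa by 18–13.
Gamma vs Zeta: Gamma preferred on 2+3+3+3+4 = 15 ballots; Zeta wins 16–15.
Gamma vs Delta: 22 to 9, Gamma.
Lambda vs Tau: 11 to 20, Tau.
Lambda vs Kappa: Lambda is ranked higher on 3+1+3+3+4+4 = 18 ballots, Kappa on 13. Lambda wins 18–13.
Lambda vs Zeta: 19 for Lambda, 12 for Zeta — Lambda by 19–12.
Lambda vs Delta: Lambda preferred on 25 ballots; Lambda wins 25–6.
Tau vs Kappa: 3+3+3+4 = 13 for Tau, 18 for Kappa — Kappa by 18–13.
Tau vs Zeta: Tau is ranked higher on 3+2+3+3+3 = 14 ballots, Zeta on 17. Zeta wins 17–14.
Tau vs Delta: Tau preferred on 3+2+3+3+8+4 = 23 ballots; Tau wins 23–8.
Kappa vs Zeta: Kappa preferred on 2+3+8 = 13 ballots; Zeta wins 18–13.
Kappa vs Delta: Kappa is ranked higher on 3+1+2+8+4 = 18 ballots, Delta on 13. Kappa wins 18–13.
Zeta vs Delta: 20 to 11, Zeta.
Every book loses at least once (Gamma loses to Kappa; Lambda loses to Gamma; Tau loses to Gamma; Kappa loses to Lambda; Zeta loses to Lambda; Delta loses to Gamma). The majority relation contains the cycle Gamma > Lambda > Kappa > Gamma, so there is no Condorcet winner.

none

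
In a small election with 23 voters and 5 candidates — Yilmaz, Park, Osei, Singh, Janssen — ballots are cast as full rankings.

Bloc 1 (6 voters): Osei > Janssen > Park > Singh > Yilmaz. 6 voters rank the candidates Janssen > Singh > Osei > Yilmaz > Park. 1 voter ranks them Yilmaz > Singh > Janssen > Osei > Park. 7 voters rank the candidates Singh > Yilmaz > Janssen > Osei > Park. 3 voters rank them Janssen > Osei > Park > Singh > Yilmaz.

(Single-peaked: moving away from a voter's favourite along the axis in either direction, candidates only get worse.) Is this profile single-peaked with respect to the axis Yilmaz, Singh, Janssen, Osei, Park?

yes

Axis positions: Yilmaz=1, Singh=2, Janssen=3, Osei=4, Park=5.
Bloc 1 (peak Osei at position 4): ranking walks positions 4-3-5-2-1, expanding outward from the peak — single-peaked.
Bloc 2 (peak Janssen at position 3): ranking walks positions 3-2-4-1-5, expanding outward from the peak — single-peaked.
Bloc 3 (peak Yilmaz at position 1): ranking walks positions 1-2-3-4-5, expanding outward from the peak — single-peaked.
Bloc 4 (peak Singh at position 2): ranking walks positions 2-1-3-4-5, expanding outward from the peak — single-peaked.
Bloc 5 (peak Janssen at position 3): ranking walks positions 3-4-5-2-1, expanding outward from the peak — single-peaked.
Every ranking is single-peaked on this axis.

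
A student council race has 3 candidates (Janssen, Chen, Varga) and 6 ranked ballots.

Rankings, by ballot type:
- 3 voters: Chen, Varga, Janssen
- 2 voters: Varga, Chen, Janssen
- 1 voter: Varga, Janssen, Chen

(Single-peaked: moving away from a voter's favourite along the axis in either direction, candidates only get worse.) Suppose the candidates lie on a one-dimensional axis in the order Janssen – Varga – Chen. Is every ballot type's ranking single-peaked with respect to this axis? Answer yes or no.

Axis positions: Janssen=1, Varga=2, Chen=3.
Ballot type 1 (peak Chen at position 3): ranking walks positions 3-2-1, expanding outward from the peak — single-peaked.
Ballot type 2 (peak Varga at position 2): ranking walks positions 2-3-1, expanding outward from the peak — single-peaked.
Ballot type 3 (peak Varga at position 2): ranking walks positions 2-1-3, expanding outward from the peak — single-peaked.
Every ranking is single-peaked on this axis.

yes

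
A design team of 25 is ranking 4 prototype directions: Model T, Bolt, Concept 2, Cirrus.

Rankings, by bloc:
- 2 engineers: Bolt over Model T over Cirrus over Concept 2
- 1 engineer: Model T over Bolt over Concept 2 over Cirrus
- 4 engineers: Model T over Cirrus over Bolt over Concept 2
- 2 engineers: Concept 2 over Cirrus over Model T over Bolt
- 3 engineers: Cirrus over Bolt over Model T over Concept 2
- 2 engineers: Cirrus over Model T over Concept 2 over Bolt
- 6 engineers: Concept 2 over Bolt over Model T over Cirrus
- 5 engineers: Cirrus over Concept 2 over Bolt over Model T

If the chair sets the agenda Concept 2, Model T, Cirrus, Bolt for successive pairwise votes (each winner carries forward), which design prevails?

Cirrus

Round 1: Concept 2 vs Model T — 13–12, Concept 2 advances.
Round 2: Concept 2 vs Cirrus — 9–16, Cirrus advances.
Round 3: Cirrus vs Bolt — 16–9, Cirrus advances.
Cirrus survives the agenda.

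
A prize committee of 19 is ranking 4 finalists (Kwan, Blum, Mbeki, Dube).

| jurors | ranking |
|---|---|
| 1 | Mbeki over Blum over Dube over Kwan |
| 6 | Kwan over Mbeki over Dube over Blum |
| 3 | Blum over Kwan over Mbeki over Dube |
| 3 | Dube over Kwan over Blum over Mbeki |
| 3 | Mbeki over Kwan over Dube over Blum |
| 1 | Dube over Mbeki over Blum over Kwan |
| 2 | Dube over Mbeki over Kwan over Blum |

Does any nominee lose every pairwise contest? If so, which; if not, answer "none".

Head-to-head results (19 jurors):
Kwan vs Blum: Kwan, 14–5.
Kwan vs Mbeki: Kwan preferred on 6+3+3 = 12 ballots; Kwan wins 12–7.
Kwan vs Dube: Kwan wins 12–7.
Blum vs Mbeki: Blum is ranked higher on 3+3 = 6 ballots, Mbeki on 13. Mbeki wins 13–6.
Blum vs Dube: Blum preferred on 1+3 = 4 ballots; Dube wins 15–4.
Mbeki vs Dube: 13 to 6, Mbeki.
Only Blum has no wins; Blum is the Condorcet loser.

Blum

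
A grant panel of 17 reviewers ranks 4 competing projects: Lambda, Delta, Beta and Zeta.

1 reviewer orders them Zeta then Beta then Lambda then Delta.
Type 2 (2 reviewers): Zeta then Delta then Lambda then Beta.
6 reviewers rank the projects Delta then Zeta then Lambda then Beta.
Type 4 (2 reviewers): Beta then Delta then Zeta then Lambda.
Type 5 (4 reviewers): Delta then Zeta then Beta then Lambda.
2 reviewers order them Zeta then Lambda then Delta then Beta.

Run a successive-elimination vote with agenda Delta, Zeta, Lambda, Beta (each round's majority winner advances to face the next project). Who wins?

Delta

Round 1: Delta vs Zeta — 12–5, Delta advances.
Round 2: Delta vs Lambda — 14–3, Delta advances.
Round 3: Delta vs Beta — 14–3, Delta advances.
The agenda winner is Delta.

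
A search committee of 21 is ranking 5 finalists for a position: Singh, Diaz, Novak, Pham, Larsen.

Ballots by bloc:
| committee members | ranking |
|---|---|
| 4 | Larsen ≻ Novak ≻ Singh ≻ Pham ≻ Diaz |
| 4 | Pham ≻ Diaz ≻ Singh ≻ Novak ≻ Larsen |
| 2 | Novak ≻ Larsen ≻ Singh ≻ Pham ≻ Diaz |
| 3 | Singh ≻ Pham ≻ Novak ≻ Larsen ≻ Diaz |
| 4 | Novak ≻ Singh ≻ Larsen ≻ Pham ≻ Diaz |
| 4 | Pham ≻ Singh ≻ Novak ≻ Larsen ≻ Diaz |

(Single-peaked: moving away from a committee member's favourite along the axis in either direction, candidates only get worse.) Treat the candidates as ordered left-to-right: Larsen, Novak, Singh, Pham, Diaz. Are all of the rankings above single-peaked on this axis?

Axis positions: Larsen=1, Novak=2, Singh=3, Pham=4, Diaz=5.
Bloc 1 (peak Larsen at position 1): ranking walks positions 1-2-3-4-5, expanding outward from the peak — single-peaked.
Bloc 2 (peak Pham at position 4): ranking walks positions 4-5-3-2-1, expanding outward from the peak — single-peaked.
Bloc 3 (peak Novak at position 2): ranking walks positions 2-1-3-4-5, expanding outward from the peak — single-peaked.
Bloc 4 (peak Singh at position 3): ranking walks positions 3-4-2-1-5, expanding outward from the peak — single-peaked.
Bloc 5 (peak Novak at position 2): ranking walks positions 2-3-1-4-5, expanding outward from the peak — single-peaked.
Bloc 6 (peak Pham at position 4): ranking walks positions 4-3-2-1-5, expanding outward from the peak — single-peaked.
Every ranking is single-peaked on this axis.

yes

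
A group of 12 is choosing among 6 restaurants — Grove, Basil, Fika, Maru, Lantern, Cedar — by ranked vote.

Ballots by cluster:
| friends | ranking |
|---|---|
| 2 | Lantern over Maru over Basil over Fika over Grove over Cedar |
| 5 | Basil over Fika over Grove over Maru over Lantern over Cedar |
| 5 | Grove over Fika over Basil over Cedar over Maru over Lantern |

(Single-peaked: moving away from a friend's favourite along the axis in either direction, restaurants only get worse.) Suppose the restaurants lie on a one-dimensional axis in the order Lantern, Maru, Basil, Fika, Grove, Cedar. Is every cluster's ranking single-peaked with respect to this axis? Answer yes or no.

Axis positions: Lantern=1, Maru=2, Basil=3, Fika=4, Grove=5, Cedar=6.
Cluster 1 (peak Lantern at position 1): ranking walks positions 1-2-3-4-5-6, expanding outward from the peak — single-peaked.
Cluster 2 (peak Basil at position 3): ranking walks positions 3-4-5-2-1-6, expanding outward from the peak — single-peaked.
Cluster 3 (peak Grove at position 5): ranking walks positions 5-4-3-6-2-1, expanding outward from the peak — single-peaked.
Every ranking is single-peaked on this axis.

yes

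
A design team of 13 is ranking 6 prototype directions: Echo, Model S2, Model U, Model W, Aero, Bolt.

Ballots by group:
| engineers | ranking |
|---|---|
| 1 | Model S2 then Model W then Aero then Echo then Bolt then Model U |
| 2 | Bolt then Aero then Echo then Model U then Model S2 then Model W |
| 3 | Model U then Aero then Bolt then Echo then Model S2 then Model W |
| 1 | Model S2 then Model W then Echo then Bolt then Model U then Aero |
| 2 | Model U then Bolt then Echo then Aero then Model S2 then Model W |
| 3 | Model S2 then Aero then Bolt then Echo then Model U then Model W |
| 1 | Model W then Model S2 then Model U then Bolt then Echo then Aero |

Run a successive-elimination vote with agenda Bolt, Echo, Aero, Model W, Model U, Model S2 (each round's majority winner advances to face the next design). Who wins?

Model U

Round 1: Bolt vs Echo — 11–2, Bolt advances.
Round 2: Bolt vs Aero — 6–7, Aero advances.
Round 3: Aero vs Model W — 10–3, Aero advances.
Round 4: Aero vs Model U — 6–7, Model U advances.
Round 5: Model U vs Model S2 — 7–6, Model U advances.
Model U survives the agenda.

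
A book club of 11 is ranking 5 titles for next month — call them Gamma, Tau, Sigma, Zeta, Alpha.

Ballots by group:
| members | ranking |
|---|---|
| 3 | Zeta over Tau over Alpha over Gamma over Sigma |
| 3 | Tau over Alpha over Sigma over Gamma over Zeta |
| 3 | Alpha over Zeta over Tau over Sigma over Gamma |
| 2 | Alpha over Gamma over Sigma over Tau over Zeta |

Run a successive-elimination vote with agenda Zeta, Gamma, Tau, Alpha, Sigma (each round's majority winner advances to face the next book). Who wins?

Round 1: Zeta vs Gamma — 6–5, Zeta advances.
Round 2: Zeta vs Tau — 6–5, Zeta advances.
Round 3: Zeta vs Alpha — 3–8, Alpha advances.
Round 4: Alpha vs Sigma — 11–0, Alpha advances.
The agenda winner is Alpha.

Alpha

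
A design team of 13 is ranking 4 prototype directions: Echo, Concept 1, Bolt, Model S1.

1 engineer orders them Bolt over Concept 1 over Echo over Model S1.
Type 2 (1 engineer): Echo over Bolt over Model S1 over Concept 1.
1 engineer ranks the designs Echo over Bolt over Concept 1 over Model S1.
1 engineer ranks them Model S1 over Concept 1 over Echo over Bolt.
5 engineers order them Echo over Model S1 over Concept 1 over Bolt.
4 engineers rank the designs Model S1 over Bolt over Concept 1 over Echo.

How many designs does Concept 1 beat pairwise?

Concept 1 against each rival (13 engineers):
Concept 1 vs Echo: Concept 1 is ranked higher on 1+1+4 = 6 ballots, Echo on 7. Echo wins 7–6.
Concept 1–Bolt: Bolt 7–6.
Concept 1 vs Model S1: Model S1 wins 11–2.
Concept 1 beats no one; loses to Echo, Bolt, Model S1 — 0 pairwise wins.

0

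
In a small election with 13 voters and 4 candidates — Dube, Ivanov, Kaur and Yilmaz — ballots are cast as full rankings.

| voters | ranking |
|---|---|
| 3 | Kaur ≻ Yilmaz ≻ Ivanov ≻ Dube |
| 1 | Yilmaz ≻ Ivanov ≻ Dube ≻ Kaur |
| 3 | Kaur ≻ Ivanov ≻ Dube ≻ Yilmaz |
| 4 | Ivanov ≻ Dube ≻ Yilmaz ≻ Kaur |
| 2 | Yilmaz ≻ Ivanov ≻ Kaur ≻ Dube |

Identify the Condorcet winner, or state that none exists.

Ivanov

Check each pair by majority over 13 ballots:
Dube vs Ivanov: Dube is ranked higher on 0 ballots, Ivanov on 13. Ivanov wins 13–0.
Dube vs Kaur: Dube preferred on 1+4 = 5 ballots; Kaur wins 8–5.
Dube vs Yilmaz: Dube is ranked higher on 3+4 = 7 ballots, Yilmaz on 6. Dube wins 7–6.
Ivanov vs Kaur: 7 to 6, Ivanov.
Ivanov vs Yilmaz: 3+4 = 7 for Ivanov, 6 for Yilmaz — Ivanov by 7–6.
Kaur vs Yilmaz: 6 to 7, Yilmaz.
Ivanov defeats every rival head-to-head and is the Condorcet winner.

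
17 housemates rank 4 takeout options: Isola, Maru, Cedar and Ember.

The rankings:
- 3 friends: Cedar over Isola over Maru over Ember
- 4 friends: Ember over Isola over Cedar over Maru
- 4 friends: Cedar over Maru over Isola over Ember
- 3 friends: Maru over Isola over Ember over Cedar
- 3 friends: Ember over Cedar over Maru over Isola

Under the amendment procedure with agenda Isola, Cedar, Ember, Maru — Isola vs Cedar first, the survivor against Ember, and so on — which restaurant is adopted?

Round 1: Isola vs Cedar — 7–10, Cedar advances.
Round 2: Cedar vs Ember — 7–10, Ember advances.
Round 3: Ember vs Maru — 7–10, Maru advances.
The agenda winner is Maru.

Maru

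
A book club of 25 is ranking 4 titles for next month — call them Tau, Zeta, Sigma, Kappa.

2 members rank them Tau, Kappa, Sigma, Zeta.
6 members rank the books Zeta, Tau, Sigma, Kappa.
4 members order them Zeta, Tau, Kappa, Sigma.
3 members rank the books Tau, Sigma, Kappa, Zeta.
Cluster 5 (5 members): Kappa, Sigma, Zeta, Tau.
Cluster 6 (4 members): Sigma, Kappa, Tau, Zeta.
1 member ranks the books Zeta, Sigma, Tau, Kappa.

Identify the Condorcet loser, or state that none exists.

none

Head-to-head results (25 members):
Tau vs Zeta: Zeta wins 16–9.
Tau vs Sigma: Tau preferred on 2+6+4+3 = 15 ballots; Tau wins 15–10.
Tau vs Kappa: Tau is ranked higher on 2+6+4+3+1 = 16 ballots, Kappa on 9. Tau wins 16–9.
Zeta vs Sigma: Sigma wins 14–11.
Zeta vs Kappa: Kappa wins 14–11.
Sigma vs Kappa: Sigma preferred on 6+3+4+1 = 14 ballots; Sigma wins 14–11.
No book is winless: Tau beats Sigma; Zeta beats Tau; Sigma beats Zeta; Kappa beats Zeta. There is no Condorcet loser.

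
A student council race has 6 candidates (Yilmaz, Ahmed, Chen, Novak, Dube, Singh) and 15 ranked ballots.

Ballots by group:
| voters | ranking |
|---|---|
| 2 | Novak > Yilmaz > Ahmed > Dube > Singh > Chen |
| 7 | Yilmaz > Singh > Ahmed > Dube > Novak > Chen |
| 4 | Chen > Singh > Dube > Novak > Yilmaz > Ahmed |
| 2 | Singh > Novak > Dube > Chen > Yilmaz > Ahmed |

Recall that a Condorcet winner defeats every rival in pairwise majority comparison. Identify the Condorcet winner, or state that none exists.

none

Check each pair by majority over 15 ballots:
Yilmaz vs Ahmed: Yilmaz, 15–0.
Yilmaz–Chen: Yilmaz 9–6.
Yilmaz vs Novak: 7 to 8, Novak.
Yilmaz vs Dube: Yilmaz preferred on 2+7 = 9 ballots; Yilmaz wins 9–6.
Yilmaz vs Singh: 9 to 6, Yilmaz.
Ahmed vs Chen: Ahmed preferred on 2+7 = 9 ballots; Ahmed wins 9–6.
Ahmed vs Novak: Ahmed preferred on 7 ballots; Novak wins 8–7.
Ahmed vs Dube: Ahmed, 9–6.
Ahmed vs Singh: 2 for Ahmed, 13 for Singh — Singh by 13–2.
Chen–Novak: Novak 11–4.
Chen vs Dube: Dube, 11–4.
Chen–Singh: Singh 11–4.
Novak vs Dube: 2+2 = 4 for Novak, 11 for Dube — Dube by 11–4.
Novak vs Singh: 2 to 13, Singh.
Dube–Singh: Singh 13–2.
Every candidate loses at least once (Yilmaz loses to Novak; Ahmed loses to Yilmaz; Chen loses to Yilmaz; Novak loses to Dube; Dube loses to Yilmaz; Singh loses to Yilmaz). The majority relation contains the cycle Yilmaz > Dube > Novak > Yilmaz, so there is no Condorcet winner.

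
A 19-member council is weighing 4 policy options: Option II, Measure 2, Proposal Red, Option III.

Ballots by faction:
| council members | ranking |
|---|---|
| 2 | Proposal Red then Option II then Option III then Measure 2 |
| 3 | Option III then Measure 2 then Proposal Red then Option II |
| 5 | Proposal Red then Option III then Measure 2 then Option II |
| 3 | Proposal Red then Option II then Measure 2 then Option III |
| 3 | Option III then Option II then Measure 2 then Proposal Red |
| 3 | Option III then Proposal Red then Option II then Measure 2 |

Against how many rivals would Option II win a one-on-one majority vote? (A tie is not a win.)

Option II against each rival (19 council members):
Option II vs Measure 2: Option II wins 11–8.
Option II vs Proposal Red: 3 to 16, Proposal Red.
Option II–Option III: Option III 14–5.
Option II beats Measure 2; loses to Proposal Red, Option III — 1 pairwise win.

1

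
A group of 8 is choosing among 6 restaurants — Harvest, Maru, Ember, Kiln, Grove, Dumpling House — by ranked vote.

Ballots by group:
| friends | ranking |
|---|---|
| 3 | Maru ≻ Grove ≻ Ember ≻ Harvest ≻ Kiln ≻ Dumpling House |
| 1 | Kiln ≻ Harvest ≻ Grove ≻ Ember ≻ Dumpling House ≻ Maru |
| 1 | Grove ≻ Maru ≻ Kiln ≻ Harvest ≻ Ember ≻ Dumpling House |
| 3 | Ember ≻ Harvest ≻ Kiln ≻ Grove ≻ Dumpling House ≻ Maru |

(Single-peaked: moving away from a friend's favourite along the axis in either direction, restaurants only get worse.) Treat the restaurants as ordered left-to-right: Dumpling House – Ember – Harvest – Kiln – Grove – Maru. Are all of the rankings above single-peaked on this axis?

Axis positions: Dumpling House=1, Ember=2, Harvest=3, Kiln=4, Grove=5, Maru=6.
Group 1: ranking walks positions 6-5-2-3-4-1; Ember is ranked above Kiln even though Kiln lies between Ember and the peak Maru on the axis — preferences dip and rise again. Not single-peaked.
Group 2 (peak Kiln at position 4): ranking walks positions 4-3-5-2-1-6, expanding outward from the peak — single-peaked.
Group 3 (peak Grove at position 5): ranking walks positions 5-6-4-3-2-1, expanding outward from the peak — single-peaked.
Group 4 (peak Ember at position 2): ranking walks positions 2-3-4-5-1-6, expanding outward from the peak — single-peaked.
Group 1 violates single-peakedness, so the profile is not single-peaked on this axis.

no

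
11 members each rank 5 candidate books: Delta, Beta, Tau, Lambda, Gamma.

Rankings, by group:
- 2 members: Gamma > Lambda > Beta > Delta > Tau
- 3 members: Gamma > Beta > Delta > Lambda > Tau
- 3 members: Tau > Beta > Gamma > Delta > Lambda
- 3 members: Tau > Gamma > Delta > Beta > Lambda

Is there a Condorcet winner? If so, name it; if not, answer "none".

Tau

Check each pair by majority over 11 ballots:
Delta vs Beta: Beta, 8–3.
Delta vs Tau: Tau, 6–5.
Delta vs Lambda: Delta wins 9–2.
Delta vs Gamma: Gamma, 11–0.
Beta vs Tau: Tau, 6–5.
Beta vs Lambda: Beta wins 9–2.
Beta vs Gamma: Gamma, 8–3.
Tau vs Lambda: Tau, 6–5.
Tau–Gamma: Tau 6–5.
Lambda vs Gamma: Gamma wins 11–0.
Tau wins every pairwise contest, so Tau is the Condorcet winner.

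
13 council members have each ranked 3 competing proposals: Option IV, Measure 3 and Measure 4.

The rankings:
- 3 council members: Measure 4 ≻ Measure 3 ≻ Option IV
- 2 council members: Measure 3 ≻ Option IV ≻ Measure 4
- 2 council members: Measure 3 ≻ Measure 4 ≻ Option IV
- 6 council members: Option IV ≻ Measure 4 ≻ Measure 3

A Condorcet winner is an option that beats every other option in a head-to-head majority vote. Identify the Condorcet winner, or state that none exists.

none

Pairwise majorities:
Option IV vs Measure 3: Measure 3 wins 7–6.
Option IV vs Measure 4: Option IV, 8–5.
Measure 3 vs Measure 4: Measure 3 preferred on 2+2 = 4 ballots; Measure 4 wins 9–4.
No option is unbeaten: Option IV loses to Measure 3; Measure 3 loses to Measure 4; Measure 4 loses to Option IV. In particular Option IV → Measure 4 → Measure 3 → Option IV is a majority cycle — no Condorcet winner exists.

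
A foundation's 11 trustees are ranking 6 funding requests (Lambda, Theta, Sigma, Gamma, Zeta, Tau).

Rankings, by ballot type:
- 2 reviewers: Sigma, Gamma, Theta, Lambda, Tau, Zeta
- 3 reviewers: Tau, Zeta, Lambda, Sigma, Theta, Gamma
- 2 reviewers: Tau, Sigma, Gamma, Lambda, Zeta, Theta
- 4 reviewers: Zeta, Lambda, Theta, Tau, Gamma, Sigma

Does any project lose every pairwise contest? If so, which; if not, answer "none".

Gamma

Pairwise majorities:
Lambda vs Theta: 9 to 2, Lambda.
Lambda vs Sigma: Lambda wins 7–4.
Lambda–Gamma: Lambda 7–4.
Lambda vs Zeta: Zeta wins 7–4.
Lambda–Tau: Lambda 6–5.
Theta vs Sigma: 4 to 7, Sigma.
Theta vs Gamma: Theta preferred on 3+4 = 7 ballots; Theta wins 7–4.
Theta–Zeta: Zeta 9–2.
Theta vs Tau: Theta wins 6–5.
Sigma vs Gamma: Sigma is ranked higher on 2+3+2 = 7 ballots, Gamma on 4. Sigma wins 7–4.
Sigma vs Zeta: Sigma is ranked higher on 2+2 = 4 ballots, Zeta on 7. Zeta wins 7–4.
Sigma vs Tau: Tau, 9–2.
Gamma vs Zeta: Zeta wins 7–4.
Gamma vs Tau: Gamma preferred on 2 ballots; Tau wins 9–2.
Zeta vs Tau: Tau wins 7–4.
Gamma is beaten in every head-to-head and is the Condorcet loser.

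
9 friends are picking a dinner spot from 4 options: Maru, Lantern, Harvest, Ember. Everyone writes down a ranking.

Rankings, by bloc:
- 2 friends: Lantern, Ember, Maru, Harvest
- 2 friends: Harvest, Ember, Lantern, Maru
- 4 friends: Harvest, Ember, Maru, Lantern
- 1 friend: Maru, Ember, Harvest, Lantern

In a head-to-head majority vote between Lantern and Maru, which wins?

Maru

Ballots ranking Lantern above Maru: 2 + 2 = 4.
Ballots ranking Maru above Lantern: 9 − 4 = 5.
Maru wins the head-to-head 5–4.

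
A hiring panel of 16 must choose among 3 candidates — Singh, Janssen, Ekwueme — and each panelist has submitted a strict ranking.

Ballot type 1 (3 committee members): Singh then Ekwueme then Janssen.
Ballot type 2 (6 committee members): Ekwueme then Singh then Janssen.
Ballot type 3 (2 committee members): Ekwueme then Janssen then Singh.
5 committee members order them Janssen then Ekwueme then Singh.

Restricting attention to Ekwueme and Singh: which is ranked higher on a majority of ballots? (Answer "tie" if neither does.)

Ekwueme

Ballots ranking Ekwueme above Singh: 6 + 2 + 5 = 13.
Ballots ranking Singh above Ekwueme: 16 − 13 = 3.
Ekwueme wins the head-to-head 13–3.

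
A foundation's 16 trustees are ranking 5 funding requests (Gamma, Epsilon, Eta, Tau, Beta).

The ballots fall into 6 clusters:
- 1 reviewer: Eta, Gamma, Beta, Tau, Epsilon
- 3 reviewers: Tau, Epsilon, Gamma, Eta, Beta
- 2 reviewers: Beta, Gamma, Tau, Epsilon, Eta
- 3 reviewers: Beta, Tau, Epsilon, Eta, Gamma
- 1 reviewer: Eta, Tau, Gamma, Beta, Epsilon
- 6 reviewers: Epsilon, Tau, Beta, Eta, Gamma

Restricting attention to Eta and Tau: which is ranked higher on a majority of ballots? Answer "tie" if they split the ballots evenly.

Tau

Ballots ranking Eta above Tau: 1 + 1 = 2.
Ballots ranking Tau above Eta: 16 − 2 = 14.
Tau wins the head-to-head 14–2.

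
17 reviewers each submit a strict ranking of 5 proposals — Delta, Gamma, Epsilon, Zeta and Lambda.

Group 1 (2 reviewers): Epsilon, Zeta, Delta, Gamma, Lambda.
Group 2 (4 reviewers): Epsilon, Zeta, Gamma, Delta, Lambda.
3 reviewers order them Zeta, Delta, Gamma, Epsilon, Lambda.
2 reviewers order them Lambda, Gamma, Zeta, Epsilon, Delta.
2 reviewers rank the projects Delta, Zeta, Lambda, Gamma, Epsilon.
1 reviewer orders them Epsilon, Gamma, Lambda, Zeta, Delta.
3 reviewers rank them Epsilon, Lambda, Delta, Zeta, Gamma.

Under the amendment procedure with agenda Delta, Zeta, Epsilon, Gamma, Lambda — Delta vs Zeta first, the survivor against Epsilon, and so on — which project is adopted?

Round 1: Delta vs Zeta — 5–12, Zeta advances.
Round 2: Zeta vs Epsilon — 7–10, Epsilon advances.
Round 3: Epsilon vs Gamma — 10–7, Epsilon advances.
Round 4: Epsilon vs Lambda — 13–4, Epsilon advances.
Epsilon survives the agenda.

Epsilon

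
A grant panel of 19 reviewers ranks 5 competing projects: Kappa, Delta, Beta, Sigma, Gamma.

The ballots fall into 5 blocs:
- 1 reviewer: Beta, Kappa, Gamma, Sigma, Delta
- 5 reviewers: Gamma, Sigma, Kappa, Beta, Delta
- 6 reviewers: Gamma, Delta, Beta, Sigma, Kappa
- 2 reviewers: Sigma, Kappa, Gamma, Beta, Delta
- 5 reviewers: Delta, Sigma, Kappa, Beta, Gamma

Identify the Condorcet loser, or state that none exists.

Beta

Pairwise majorities:
Kappa vs Delta: 1+5+2 = 8 for Kappa, 11 for Delta — Delta by 11–8.
Kappa vs Beta: 5+2+5 = 12 for Kappa, 7 for Beta — Kappa by 12–7.
Kappa vs Sigma: Kappa preferred on 1 ballot; Sigma wins 18–1.
Kappa vs Gamma: Kappa is ranked higher on 1+2+5 = 8 ballots, Gamma on 11. Gamma wins 11–8.
Delta vs Beta: 6+5 = 11 for Delta, 8 for Beta — Delta by 11–8.
Delta vs Sigma: Delta wins 11–8.
Delta vs Gamma: 5 for Delta, 14 for Gamma — Gamma by 14–5.
Beta vs Sigma: Sigma wins 12–7.
Beta vs Gamma: Gamma wins 13–6.
Sigma–Gamma: Gamma 12–7.
Only Beta has no wins; Beta is the Condorcet loser.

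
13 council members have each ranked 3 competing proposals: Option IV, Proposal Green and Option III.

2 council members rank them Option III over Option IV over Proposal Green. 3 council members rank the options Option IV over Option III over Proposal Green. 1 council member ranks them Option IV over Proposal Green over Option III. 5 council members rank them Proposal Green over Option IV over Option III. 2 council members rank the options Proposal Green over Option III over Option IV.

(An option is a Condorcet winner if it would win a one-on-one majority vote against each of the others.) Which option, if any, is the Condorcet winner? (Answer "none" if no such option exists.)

Proposal Green

Pairwise majorities:
Option IV vs Proposal Green: Proposal Green, 7–6.
Option IV–Option III: Option IV 9–4.
Proposal Green vs Option III: Proposal Green, 8–5.
Proposal Green defeats every rival head-to-head and is the Condorcet winner.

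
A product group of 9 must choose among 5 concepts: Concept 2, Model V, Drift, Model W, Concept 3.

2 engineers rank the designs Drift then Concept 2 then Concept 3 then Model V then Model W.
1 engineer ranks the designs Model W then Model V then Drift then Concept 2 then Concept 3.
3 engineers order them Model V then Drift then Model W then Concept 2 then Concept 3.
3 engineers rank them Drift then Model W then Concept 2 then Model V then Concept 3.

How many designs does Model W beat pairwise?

2

Model W against each rival (9 engineers):
Model W vs Concept 2: 1+3+3 = 7 for Model W, 2 for Concept 2 — Model W by 7–2.
Model W vs Model V: Model W is ranked higher on 1+3 = 4 ballots, Model V on 5. Model V wins 5–4.
Model W vs Drift: Drift wins 8–1.
Model W–Concept 3: Model W 7–2.
Model W beats Concept 2, Concept 3; loses to Model V, Drift — 2 pairwise wins.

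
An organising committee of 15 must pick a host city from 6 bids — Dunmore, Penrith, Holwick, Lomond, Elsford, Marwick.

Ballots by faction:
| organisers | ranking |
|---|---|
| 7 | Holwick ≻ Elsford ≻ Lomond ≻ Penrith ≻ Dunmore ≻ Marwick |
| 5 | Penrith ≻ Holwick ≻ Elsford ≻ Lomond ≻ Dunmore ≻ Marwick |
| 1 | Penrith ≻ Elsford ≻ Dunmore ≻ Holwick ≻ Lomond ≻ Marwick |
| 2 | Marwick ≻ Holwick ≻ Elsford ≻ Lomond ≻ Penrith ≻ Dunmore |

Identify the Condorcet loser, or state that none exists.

Head-to-head results (15 organisers):
Dunmore vs Penrith: Penrith, 15–0.
Dunmore–Holwick: Holwick 14–1.
Dunmore–Lomond: Lomond 14–1.
Dunmore vs Elsford: 0 to 15, Elsford.
Dunmore vs Marwick: Dunmore is ranked higher on 7+5+1 = 13 ballots, Marwick on 2. Dunmore wins 13–2.
Penrith vs Holwick: Holwick, 9–6.
Penrith vs Lomond: Lomond wins 9–6.
Penrith vs Elsford: Penrith is ranked higher on 5+1 = 6 ballots, Elsford on 9. Elsford wins 9–6.
Penrith vs Marwick: Penrith is ranked higher on 7+5+1 = 13 ballots, Marwick on 2. Penrith wins 13–2.
Holwick vs Lomond: Holwick is ranked higher on 7+5+1+2 = 15 ballots, Lomond on 0. Holwick wins 15–0.
Holwick vs Elsford: 7+5+2 = 14 for Holwick, 1 for Elsford — Holwick by 14–1.
Holwick vs Marwick: Holwick wins 13–2.
Lomond vs Elsford: Elsford wins 15–0.
Lomond vs Marwick: Lomond wins 13–2.
Elsford vs Marwick: Elsford preferred on 7+5+1 = 13 ballots; Elsford wins 13–2.
Marwick loses to every other city — it is the Condorcet loser.

Marwick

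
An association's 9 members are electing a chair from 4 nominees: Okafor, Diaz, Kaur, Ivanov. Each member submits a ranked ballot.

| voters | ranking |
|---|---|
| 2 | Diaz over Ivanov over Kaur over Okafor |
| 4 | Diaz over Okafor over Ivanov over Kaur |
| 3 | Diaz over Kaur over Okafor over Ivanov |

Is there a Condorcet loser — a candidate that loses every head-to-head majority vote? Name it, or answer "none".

none

Head-to-head results (9 voters):
Okafor vs Diaz: Okafor preferred on 0 ballots; Diaz wins 9–0.
Okafor vs Kaur: Okafor is ranked higher on 4 ballots, Kaur on 5. Kaur wins 5–4.
Okafor vs Ivanov: 4+3 = 7 for Okafor, 2 for Ivanov — Okafor by 7–2.
Diaz vs Kaur: Diaz, 9–0.
Diaz vs Ivanov: 2+4+3 = 9 for Diaz, 0 for Ivanov — Diaz by 9–0.
Kaur vs Ivanov: Kaur is ranked higher on 3 ballots, Ivanov on 6. Ivanov wins 6–3.
No candidate is winless: Okafor beats Ivanov; Diaz beats Okafor; Kaur beats Okafor; Ivanov beats Kaur. There is no Condorcet loser.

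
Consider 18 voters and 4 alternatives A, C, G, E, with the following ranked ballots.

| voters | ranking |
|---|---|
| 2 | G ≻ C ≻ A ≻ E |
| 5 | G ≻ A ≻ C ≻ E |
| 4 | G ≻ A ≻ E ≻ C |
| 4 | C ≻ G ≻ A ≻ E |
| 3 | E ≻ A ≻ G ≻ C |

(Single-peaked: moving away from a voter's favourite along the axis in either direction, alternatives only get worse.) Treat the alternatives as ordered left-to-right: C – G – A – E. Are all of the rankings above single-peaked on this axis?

Axis positions: C=1, G=2, A=3, E=4.
Bloc 1 (peak G at position 2): ranking walks positions 2-1-3-4, expanding outward from the peak — single-peaked.
Bloc 2 (peak G at position 2): ranking walks positions 2-3-1-4, expanding outward from the peak — single-peaked.
Bloc 3 (peak G at position 2): ranking walks positions 2-3-4-1, expanding outward from the peak — single-peaked.
Bloc 4 (peak C at position 1): ranking walks positions 1-2-3-4, expanding outward from the peak — single-peaked.
Bloc 5 (peak E at position 4): ranking walks positions 4-3-2-1, expanding outward from the peak — single-peaked.
Every ranking is single-peaked on this axis.

yes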